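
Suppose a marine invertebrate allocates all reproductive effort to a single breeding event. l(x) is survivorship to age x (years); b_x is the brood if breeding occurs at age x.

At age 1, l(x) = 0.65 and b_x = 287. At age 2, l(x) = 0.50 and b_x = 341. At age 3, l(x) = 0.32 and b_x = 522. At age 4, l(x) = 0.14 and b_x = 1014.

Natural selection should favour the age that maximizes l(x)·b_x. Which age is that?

Expected offspring if breeding at age x = l(x) × b_x:
  age 1: 0.65 × 287 = 186.550
  age 2: 0.50 × 341 = 170.500
  age 3: 0.32 × 522 = 167.040
  age 4: 0.14 × 1014 = 141.960
Maximum at age 1 (186.550).

1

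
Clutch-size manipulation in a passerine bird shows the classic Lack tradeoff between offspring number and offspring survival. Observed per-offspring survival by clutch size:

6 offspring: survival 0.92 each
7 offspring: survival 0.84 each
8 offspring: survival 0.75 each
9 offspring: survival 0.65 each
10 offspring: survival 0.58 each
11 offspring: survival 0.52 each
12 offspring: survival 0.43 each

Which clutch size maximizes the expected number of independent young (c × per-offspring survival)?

Expected independent young = c × s(c):
  c=6: 6 × 0.92 = 5.520
  c=7: 7 × 0.84 = 5.880
  c=8: 8 × 0.75 = 6.000
  c=9: 9 × 0.65 = 5.850
  c=10: 10 × 0.58 = 5.800
  c=11: 11 × 0.52 = 5.720
  c=12: 12 × 0.43 = 5.160
Maximum at c = 8 (6.000 independent young).

8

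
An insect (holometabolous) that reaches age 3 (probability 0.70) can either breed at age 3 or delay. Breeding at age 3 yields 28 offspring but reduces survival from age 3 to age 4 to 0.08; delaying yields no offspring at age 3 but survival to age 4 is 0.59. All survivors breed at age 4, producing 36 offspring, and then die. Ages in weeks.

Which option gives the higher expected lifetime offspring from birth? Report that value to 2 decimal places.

breed at age 3: R₀ = 0.70 × (28 + 0.08 × 36) = 0.70 × 30.8800 = 21.6160
delay to age 4: R₀ = 0.70 × (0.59 × 36) = 0.70 × 21.2400 = 14.8680
Higher: breed at age 3 (21.6160).

21.62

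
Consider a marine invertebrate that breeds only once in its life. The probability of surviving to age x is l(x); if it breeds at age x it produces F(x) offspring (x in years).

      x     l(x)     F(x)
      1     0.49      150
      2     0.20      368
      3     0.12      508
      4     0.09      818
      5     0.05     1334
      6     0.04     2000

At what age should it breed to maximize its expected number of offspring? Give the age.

6

Expected offspring if breeding at age x = l(x) × F(x):
  age 1: 0.49 × 150 = 73.500
  age 2: 0.20 × 368 = 73.600
  age 3: 0.12 × 508 = 60.960
  age 4: 0.09 × 818 = 73.620
  age 5: 0.05 × 1334 = 66.700
  age 6: 0.04 × 2000 = 80.000
Maximum at age 6 (80.000).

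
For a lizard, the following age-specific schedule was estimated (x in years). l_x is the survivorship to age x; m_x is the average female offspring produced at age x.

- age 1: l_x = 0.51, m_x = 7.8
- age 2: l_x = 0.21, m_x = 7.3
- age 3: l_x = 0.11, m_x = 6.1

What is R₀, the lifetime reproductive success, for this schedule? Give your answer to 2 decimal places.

R₀ = Σ l_x m_x:
  age 1: 0.51 × 7.8 = 3.9780
  age 2: 0.21 × 7.3 = 1.5330
  age 3: 0.11 × 6.1 = 0.6710
R₀ = 3.9780 + 1.5330 + 0.6710 = 6.1820

6.18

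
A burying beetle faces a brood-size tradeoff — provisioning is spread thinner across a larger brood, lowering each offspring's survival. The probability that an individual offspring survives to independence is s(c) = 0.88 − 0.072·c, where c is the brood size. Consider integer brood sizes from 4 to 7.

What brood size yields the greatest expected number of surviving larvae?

6

Expected surviving larvae = c × s(c):
  c=4: 4 × 0.592 = 2.368
  c=5: 5 × 0.520 = 2.600
  c=6: 6 × 0.448 = 2.688
  c=7: 7 × 0.376 = 2.632
Maximum at c = 6 (2.688 surviving larvae).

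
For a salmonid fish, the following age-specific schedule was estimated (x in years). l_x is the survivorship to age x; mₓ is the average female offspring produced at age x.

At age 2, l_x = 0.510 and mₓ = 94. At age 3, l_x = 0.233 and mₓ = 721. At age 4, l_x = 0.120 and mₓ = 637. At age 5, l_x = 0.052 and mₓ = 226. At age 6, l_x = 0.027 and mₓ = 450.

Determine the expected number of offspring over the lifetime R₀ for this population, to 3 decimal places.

R₀ = Σ l_x mₓ:
  age 2: 0.510 × 94 = 47.9400
  age 3: 0.233 × 721 = 167.9930
  age 4: 0.120 × 637 = 76.4400
  age 5: 0.052 × 226 = 11.7520
  age 6: 0.027 × 450 = 12.1500
R₀ = 47.9400 + 167.9930 + 76.4400 + 11.7520 + 12.1500 = 316.2750

316.275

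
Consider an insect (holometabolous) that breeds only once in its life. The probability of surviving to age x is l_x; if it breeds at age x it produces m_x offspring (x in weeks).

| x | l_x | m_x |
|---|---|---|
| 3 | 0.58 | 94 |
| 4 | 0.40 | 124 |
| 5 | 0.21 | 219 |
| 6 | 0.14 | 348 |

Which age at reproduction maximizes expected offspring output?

Expected offspring if breeding at age x = l_x × m_x:
  age 3: 0.58 × 94 = 54.520
  age 4: 0.40 × 124 = 49.600
  age 5: 0.21 × 219 = 45.990
  age 6: 0.14 × 348 = 48.720
Maximum at age 3 (54.520).

3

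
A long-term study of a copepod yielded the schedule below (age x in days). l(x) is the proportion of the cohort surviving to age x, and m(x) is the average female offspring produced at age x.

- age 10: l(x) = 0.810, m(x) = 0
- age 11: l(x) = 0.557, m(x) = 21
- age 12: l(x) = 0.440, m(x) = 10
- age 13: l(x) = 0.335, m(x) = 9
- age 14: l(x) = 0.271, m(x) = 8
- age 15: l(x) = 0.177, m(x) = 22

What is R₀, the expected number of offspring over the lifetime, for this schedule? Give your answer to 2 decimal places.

25.17

R₀ = Σ l(x) m(x):
  age 10: 0.810 × 0 = 0.0000
  age 11: 0.557 × 21 = 11.6970
  age 12: 0.440 × 10 = 4.4000
  age 13: 0.335 × 9 = 3.0150
  age 14: 0.271 × 8 = 2.1680
  age 15: 0.177 × 22 = 3.8940
R₀ = 0.0000 + 11.6970 + 4.4000 + 3.0150 + 2.1680 + 3.8940 = 25.1740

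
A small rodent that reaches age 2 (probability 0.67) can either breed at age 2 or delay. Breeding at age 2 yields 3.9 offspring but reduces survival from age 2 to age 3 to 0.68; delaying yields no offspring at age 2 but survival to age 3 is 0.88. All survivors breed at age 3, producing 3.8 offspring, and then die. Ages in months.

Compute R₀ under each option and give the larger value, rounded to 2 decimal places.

4.34

breed at age 2: R₀ = 0.67 × (3.9 + 0.68 × 3.8) = 0.67 × 6.4840 = 4.3443
delay to age 3: R₀ = 0.67 × (0.88 × 3.8) = 0.67 × 3.3440 = 2.2405
Higher: breed at age 2 (4.3443).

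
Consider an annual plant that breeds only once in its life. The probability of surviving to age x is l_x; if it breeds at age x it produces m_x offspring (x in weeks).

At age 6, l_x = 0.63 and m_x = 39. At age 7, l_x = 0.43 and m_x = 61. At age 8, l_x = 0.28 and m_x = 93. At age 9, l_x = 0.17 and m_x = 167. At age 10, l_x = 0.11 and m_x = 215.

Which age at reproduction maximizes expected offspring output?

9

Expected offspring if breeding at age x = l_x × m_x:
  age 6: 0.63 × 39 = 24.570
  age 7: 0.43 × 61 = 26.230
  age 8: 0.28 × 93 = 26.040
  age 9: 0.17 × 167 = 28.390
  age 10: 0.11 × 215 = 23.650
Maximum at age 9 (28.390).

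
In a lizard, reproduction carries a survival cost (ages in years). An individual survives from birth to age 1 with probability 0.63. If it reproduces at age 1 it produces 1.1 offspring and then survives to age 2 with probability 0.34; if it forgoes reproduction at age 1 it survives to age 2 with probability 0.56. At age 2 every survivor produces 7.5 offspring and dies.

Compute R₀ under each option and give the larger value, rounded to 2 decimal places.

2.65

breed at age 1: R₀ = 0.63 × (1.1 + 0.34 × 7.5) = 0.63 × 3.6500 = 2.2995
delay to age 2: R₀ = 0.63 × (0.56 × 7.5) = 0.63 × 4.2000 = 2.6460
Higher: delay to age 2 (2.6460).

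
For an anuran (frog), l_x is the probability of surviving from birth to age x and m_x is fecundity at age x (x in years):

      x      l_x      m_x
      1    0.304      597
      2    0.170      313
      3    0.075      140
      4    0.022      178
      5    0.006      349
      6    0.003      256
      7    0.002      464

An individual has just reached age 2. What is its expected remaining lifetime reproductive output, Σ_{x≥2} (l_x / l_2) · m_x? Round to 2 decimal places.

420.09

l_2 = 0.170. Conditional survival from age 2 to x is l_x / l_2.
  x=2: (0.170/0.170) × 313 = 313.0000
  x=3: (0.075/0.170) × 140 = 61.7647
  x=4: (0.022/0.170) × 178 = 23.0353
  x=5: (0.006/0.170) × 349 = 12.3176
  x=6: (0.003/0.170) × 256 = 4.5176
  x=7: (0.002/0.170) × 464 = 5.4588
Sum = 313.0000 + 61.7647 + 23.0353 + 12.3176 + 4.5176 + 5.4588 = 420.0941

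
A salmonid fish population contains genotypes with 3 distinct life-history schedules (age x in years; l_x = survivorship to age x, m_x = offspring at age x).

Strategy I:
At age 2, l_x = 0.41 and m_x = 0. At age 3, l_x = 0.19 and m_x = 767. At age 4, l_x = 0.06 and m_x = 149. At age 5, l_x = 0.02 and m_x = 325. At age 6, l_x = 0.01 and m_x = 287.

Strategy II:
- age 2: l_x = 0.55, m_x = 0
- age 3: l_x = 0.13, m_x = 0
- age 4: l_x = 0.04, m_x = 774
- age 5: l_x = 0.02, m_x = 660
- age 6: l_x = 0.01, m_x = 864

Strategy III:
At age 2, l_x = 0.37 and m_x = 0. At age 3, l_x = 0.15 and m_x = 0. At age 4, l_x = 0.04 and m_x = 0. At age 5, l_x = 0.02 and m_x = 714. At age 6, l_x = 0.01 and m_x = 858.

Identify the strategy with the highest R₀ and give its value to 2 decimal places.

164.04

Strategy I: R₀ = 0.41×0 + 0.19×767 + 0.06×149 + 0.02×325 + 0.01×287 = 164.0400
Strategy II: R₀ = 0.55×0 + 0.13×0 + 0.04×774 + 0.02×660 + 0.01×864 = 52.8000
Strategy III: R₀ = 0.37×0 + 0.15×0 + 0.04×0 + 0.02×714 + 0.01×858 = 22.8600
Highest R₀: strategy I with 164.0400.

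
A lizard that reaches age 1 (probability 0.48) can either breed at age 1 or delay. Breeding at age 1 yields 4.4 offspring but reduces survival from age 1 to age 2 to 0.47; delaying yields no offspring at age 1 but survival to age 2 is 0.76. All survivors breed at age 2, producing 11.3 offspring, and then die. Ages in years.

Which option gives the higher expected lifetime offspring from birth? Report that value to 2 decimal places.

breed at age 1: R₀ = 0.48 × (4.4 + 0.47 × 11.3) = 0.48 × 9.7110 = 4.6613
delay to age 2: R₀ = 0.48 × (0.76 × 11.3) = 0.48 × 8.5880 = 4.1222
Higher: breed at age 1 (4.6613).

4.66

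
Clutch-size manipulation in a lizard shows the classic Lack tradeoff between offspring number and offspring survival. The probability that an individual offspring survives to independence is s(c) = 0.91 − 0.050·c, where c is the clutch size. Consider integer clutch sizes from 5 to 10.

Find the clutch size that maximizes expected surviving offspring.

9

Expected surviving offspring = c × s(c):
  c=5: 5 × 0.660 = 3.300
  c=6: 6 × 0.610 = 3.660
  c=7: 7 × 0.560 = 3.920
  c=8: 8 × 0.510 = 4.080
  c=9: 9 × 0.460 = 4.140
  c=10: 10 × 0.410 = 4.100
Maximum at c = 9 (4.140 surviving offspring).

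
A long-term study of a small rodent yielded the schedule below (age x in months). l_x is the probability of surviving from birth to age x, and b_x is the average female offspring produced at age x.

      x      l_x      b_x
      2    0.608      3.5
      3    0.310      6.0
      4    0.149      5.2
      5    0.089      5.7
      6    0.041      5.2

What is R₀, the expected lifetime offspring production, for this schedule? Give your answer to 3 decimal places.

5.483

R₀ = Σ l_x b_x:
  age 2: 0.608 × 3.5 = 2.1280
  age 3: 0.310 × 6.0 = 1.8600
  age 4: 0.149 × 5.2 = 0.7748
  age 5: 0.089 × 5.7 = 0.5073
  age 6: 0.041 × 5.2 = 0.2132
R₀ = 2.1280 + 1.8600 + 0.7748 + 0.5073 + 0.2132 = 5.4833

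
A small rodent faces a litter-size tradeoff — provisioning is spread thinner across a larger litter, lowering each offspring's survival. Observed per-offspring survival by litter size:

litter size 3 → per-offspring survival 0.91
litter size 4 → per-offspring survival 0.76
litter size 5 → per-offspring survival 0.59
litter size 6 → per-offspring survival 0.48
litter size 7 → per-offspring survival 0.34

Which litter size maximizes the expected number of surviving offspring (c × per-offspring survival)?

4

Expected surviving offspring = c × s(c):
  c=3: 3 × 0.91 = 2.730
  c=4: 4 × 0.76 = 3.040
  c=5: 5 × 0.59 = 2.950
  c=6: 6 × 0.48 = 2.880
  c=7: 7 × 0.34 = 2.380
Maximum at c = 4 (3.040 surviving offspring).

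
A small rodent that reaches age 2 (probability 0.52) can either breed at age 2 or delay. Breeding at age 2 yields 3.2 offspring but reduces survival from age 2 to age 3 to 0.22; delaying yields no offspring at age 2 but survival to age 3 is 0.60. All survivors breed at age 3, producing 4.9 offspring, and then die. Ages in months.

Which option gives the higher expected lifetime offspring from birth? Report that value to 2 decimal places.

2.22

breed at age 2: R₀ = 0.52 × (3.2 + 0.22 × 4.9) = 0.52 × 4.2780 = 2.2246
delay to age 3: R₀ = 0.52 × (0.60 × 4.9) = 0.52 × 2.9400 = 1.5288
Higher: breed at age 2 (2.2246).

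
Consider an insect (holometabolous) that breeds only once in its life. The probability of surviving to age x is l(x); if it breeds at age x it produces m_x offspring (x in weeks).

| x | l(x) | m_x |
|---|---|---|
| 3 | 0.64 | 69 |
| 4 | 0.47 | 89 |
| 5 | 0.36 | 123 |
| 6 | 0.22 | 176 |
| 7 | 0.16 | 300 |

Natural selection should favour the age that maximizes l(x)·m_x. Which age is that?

Expected offspring if breeding at age x = l(x) × m_x:
  age 3: 0.64 × 69 = 44.160
  age 4: 0.47 × 89 = 41.830
  age 5: 0.36 × 123 = 44.280
  age 6: 0.22 × 176 = 38.720
  age 7: 0.16 × 300 = 48.000
Maximum at age 7 (48.000).

7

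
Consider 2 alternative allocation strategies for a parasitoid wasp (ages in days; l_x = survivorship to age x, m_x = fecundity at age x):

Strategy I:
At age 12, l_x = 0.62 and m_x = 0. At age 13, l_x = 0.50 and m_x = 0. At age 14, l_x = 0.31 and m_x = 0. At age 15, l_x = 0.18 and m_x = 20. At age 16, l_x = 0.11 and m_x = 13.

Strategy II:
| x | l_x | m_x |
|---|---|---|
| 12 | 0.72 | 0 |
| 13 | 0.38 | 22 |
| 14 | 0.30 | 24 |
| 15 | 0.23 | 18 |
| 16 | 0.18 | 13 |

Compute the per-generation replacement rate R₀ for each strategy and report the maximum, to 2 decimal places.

22.04

Strategy I: R₀ = 0.62×0 + 0.50×0 + 0.31×0 + 0.18×20 + 0.11×13 = 5.0300
Strategy II: R₀ = 0.72×0 + 0.38×22 + 0.30×24 + 0.23×18 + 0.18×13 = 22.0400
Highest R₀: strategy II with 22.0400.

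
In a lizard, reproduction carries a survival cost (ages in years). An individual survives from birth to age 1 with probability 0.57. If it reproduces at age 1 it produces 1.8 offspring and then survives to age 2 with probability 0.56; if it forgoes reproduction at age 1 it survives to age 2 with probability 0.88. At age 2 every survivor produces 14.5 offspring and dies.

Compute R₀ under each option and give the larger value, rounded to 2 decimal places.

breed at age 1: R₀ = 0.57 × (1.8 + 0.56 × 14.5) = 0.57 × 9.9200 = 5.6544
delay to age 2: R₀ = 0.57 × (0.88 × 14.5) = 0.57 × 12.7600 = 7.2732
Higher: delay to age 2 (7.2732).

7.27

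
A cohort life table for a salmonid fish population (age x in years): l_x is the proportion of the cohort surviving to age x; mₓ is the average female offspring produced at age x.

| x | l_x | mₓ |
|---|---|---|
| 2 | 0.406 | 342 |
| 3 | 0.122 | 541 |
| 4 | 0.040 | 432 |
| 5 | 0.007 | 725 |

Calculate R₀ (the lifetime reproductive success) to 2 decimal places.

R₀ = Σ l_x mₓ:
  age 2: 0.406 × 342 = 138.8520
  age 3: 0.122 × 541 = 66.0020
  age 4: 0.040 × 432 = 17.2800
  age 5: 0.007 × 725 = 5.0750
R₀ = 138.8520 + 66.0020 + 17.2800 + 5.0750 = 227.2090

227.21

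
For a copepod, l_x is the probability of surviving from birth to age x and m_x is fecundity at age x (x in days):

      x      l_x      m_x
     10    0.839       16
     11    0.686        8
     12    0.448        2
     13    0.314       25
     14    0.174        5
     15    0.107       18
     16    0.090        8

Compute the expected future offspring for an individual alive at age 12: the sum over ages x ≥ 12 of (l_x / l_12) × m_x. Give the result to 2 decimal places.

l_12 = 0.448. Conditional survival from age 12 to x is l_x / l_12.
  x=12: (0.448/0.448) × 2 = 2.0000
  x=13: (0.314/0.448) × 25 = 17.5223
  x=14: (0.174/0.448) × 5 = 1.9420
  x=15: (0.107/0.448) × 18 = 4.2991
  x=16: (0.090/0.448) × 8 = 1.6071
Sum = 2.0000 + 17.5223 + 1.9420 + 4.2991 + 1.6071 = 27.3705

27.37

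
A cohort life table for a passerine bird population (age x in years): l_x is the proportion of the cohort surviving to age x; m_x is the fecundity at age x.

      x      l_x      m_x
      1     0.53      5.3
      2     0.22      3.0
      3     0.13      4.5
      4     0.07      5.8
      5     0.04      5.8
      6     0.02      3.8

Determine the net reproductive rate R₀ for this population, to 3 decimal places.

4.768

R₀ = Σ l_x m_x:
  age 1: 0.53 × 5.3 = 2.8090
  age 2: 0.22 × 3.0 = 0.6600
  age 3: 0.13 × 4.5 = 0.5850
  age 4: 0.07 × 5.8 = 0.4060
  age 5: 0.04 × 5.8 = 0.2320
  age 6: 0.02 × 3.8 = 0.0760
R₀ = 2.8090 + 0.6600 + 0.5850 + 0.4060 + 0.2320 + 0.0760 = 4.7680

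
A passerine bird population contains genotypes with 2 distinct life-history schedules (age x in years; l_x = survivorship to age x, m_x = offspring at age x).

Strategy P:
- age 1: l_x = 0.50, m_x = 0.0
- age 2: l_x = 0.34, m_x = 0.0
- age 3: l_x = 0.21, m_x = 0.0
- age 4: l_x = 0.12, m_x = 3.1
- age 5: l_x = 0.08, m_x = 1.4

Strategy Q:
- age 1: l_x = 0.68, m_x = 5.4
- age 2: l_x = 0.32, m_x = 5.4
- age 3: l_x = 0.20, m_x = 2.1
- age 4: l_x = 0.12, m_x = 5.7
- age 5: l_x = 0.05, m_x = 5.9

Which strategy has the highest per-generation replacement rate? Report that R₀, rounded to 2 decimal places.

Strategy P: R₀ = 0.50×0.0 + 0.34×0.0 + 0.21×0.0 + 0.12×3.1 + 0.08×1.4 = 0.4840
Strategy Q: R₀ = 0.68×5.4 + 0.32×5.4 + 0.20×2.1 + 0.12×5.7 + 0.05×5.9 = 6.7990
Highest R₀: strategy Q with 6.7990.

6.80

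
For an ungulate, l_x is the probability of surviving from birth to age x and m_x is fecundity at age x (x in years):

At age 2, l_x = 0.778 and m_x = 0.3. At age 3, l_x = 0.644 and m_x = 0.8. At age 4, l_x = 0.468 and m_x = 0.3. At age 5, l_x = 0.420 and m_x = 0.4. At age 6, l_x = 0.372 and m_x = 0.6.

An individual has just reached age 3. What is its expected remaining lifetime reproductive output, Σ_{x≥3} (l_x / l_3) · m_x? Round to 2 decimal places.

l_3 = 0.644. Conditional survival from age 3 to x is l_x / l_3.
  x=3: (0.644/0.644) × 0.8 = 0.8000
  x=4: (0.468/0.644) × 0.3 = 0.2180
  x=5: (0.420/0.644) × 0.4 = 0.2609
  x=6: (0.372/0.644) × 0.6 = 0.3466
Sum = 0.8000 + 0.2180 + 0.2609 + 0.3466 = 1.6255

1.63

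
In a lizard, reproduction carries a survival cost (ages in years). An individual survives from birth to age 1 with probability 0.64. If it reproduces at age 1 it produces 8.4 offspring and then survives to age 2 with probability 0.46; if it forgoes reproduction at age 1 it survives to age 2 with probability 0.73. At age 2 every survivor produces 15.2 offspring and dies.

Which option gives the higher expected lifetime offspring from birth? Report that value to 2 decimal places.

9.85

breed at age 1: R₀ = 0.64 × (8.4 + 0.46 × 15.2) = 0.64 × 15.3920 = 9.8509
delay to age 2: R₀ = 0.64 × (0.73 × 15.2) = 0.64 × 11.0960 = 7.1014
Higher: breed at age 1 (9.8509).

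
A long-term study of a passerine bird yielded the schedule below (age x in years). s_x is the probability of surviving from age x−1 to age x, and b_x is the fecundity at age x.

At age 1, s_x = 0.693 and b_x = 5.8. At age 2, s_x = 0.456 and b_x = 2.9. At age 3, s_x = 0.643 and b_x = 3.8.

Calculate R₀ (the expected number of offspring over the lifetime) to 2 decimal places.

5.71

Survivorship from birth: l_x = s_1·s_2·…·s_x.
  l_1 = 0.69300
  l_2 = 0.31601
  l_3 = 0.20319
R₀ = Σ l_x b_x:
  age 1: 0.69300 × 5.8 = 4.0194
  age 2: 0.31601 × 2.9 = 0.9164
  age 3: 0.20319 × 3.8 = 0.7721
R₀ = 4.0194 + 0.9164 + 0.7721 = 5.7080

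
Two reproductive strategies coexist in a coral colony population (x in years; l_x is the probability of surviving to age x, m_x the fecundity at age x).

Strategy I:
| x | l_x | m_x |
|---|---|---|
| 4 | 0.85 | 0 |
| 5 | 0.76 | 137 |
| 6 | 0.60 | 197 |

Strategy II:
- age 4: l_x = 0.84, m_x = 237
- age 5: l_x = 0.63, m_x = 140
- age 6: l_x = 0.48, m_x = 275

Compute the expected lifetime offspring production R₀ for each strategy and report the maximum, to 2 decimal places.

Strategy I: R₀ = 0.85×0 + 0.76×137 + 0.60×197 = 222.3200
Strategy II: R₀ = 0.84×237 + 0.63×140 + 0.48×275 = 419.2800
Highest R₀: strategy II with 419.2800.

419.28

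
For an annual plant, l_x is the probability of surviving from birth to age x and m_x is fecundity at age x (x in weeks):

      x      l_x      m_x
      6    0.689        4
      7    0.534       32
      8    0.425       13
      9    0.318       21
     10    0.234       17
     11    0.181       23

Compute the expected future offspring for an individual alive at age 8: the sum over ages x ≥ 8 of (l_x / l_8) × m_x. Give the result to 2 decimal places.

47.87

l_8 = 0.425. Conditional survival from age 8 to x is l_x / l_8.
  x=8: (0.425/0.425) × 13 = 13.0000
  x=9: (0.318/0.425) × 21 = 15.7129
  x=10: (0.234/0.425) × 17 = 9.3600
  x=11: (0.181/0.425) × 23 = 9.7953
Sum = 13.0000 + 15.7129 + 9.3600 + 9.7953 = 47.8682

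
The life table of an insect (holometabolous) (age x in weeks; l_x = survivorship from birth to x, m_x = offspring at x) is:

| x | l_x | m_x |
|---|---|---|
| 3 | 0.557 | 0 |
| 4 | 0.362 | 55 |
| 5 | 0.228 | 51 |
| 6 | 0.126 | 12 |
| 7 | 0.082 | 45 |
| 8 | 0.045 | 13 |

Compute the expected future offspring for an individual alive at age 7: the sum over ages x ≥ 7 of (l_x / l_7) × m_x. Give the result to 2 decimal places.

52.13

l_7 = 0.082. Conditional survival from age 7 to x is l_x / l_7.
  x=7: (0.082/0.082) × 45 = 45.0000
  x=8: (0.045/0.082) × 13 = 7.1341
Sum = 45.0000 + 7.1341 = 52.1341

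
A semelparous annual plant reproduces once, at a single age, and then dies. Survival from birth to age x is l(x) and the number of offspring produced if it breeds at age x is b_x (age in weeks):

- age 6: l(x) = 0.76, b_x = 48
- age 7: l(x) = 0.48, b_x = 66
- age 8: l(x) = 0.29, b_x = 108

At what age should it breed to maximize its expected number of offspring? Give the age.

Expected offspring if breeding at age x = l(x) × b_x:
  age 6: 0.76 × 48 = 36.480
  age 7: 0.48 × 66 = 31.680
  age 8: 0.29 × 108 = 31.320
Maximum at age 6 (36.480).

6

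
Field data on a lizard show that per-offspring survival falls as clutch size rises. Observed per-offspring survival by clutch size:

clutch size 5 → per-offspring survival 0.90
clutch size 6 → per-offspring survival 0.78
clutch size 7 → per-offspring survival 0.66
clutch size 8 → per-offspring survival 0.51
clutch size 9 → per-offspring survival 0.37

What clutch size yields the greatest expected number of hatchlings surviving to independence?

Expected hatchlings surviving to independence = c × s(c):
  c=5: 5 × 0.90 = 4.500
  c=6: 6 × 0.78 = 4.680
  c=7: 7 × 0.66 = 4.620
  c=8: 8 × 0.51 = 4.080
  c=9: 9 × 0.37 = 3.330
Maximum at c = 6 (4.680 hatchlings surviving to independence).

6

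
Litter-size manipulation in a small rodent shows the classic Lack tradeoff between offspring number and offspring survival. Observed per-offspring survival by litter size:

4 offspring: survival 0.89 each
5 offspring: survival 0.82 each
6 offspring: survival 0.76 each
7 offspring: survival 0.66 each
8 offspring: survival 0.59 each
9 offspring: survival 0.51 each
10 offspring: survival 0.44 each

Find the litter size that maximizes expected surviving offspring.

Expected surviving offspring = c × s(c):
  c=4: 4 × 0.89 = 3.560
  c=5: 5 × 0.82 = 4.100
  c=6: 6 × 0.76 = 4.560
  c=7: 7 × 0.66 = 4.620
  c=8: 8 × 0.59 = 4.720
  c=9: 9 × 0.51 = 4.590
  c=10: 10 × 0.44 = 4.400
Maximum at c = 8 (4.720 surviving offspring).

8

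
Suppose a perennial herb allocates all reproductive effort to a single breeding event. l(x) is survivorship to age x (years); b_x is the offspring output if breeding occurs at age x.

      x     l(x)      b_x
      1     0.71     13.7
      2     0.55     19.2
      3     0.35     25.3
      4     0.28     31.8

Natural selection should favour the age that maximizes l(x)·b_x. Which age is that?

2

Expected offspring if breeding at age x = l(x) × b_x:
  age 1: 0.71 × 13.7 = 9.727
  age 2: 0.55 × 19.2 = 10.560
  age 3: 0.35 × 25.3 = 8.855
  age 4: 0.28 × 31.8 = 8.904
Maximum at age 2 (10.560).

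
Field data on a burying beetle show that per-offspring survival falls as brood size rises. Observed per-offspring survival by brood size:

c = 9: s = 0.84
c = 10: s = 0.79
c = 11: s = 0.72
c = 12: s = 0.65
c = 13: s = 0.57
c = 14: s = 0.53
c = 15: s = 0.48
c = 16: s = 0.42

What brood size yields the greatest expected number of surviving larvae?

Expected surviving larvae = c × s(c):
  c=9: 9 × 0.84 = 7.560
  c=10: 10 × 0.79 = 7.900
  c=11: 11 × 0.72 = 7.920
  c=12: 12 × 0.65 = 7.800
  c=13: 13 × 0.57 = 7.410
  c=14: 14 × 0.53 = 7.420
  c=15: 15 × 0.48 = 7.200
  c=16: 16 × 0.42 = 6.720
Maximum at c = 11 (7.920 surviving larvae).

11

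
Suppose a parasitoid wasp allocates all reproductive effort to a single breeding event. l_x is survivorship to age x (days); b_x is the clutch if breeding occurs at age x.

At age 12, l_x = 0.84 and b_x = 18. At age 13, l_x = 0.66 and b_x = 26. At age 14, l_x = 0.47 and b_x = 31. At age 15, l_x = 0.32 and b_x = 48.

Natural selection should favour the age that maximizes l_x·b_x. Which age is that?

Expected offspring if breeding at age x = l_x × b_x:
  age 12: 0.84 × 18 = 15.120
  age 13: 0.66 × 26 = 17.160
  age 14: 0.47 × 31 = 14.570
  age 15: 0.32 × 48 = 15.360
Maximum at age 13 (17.160).

13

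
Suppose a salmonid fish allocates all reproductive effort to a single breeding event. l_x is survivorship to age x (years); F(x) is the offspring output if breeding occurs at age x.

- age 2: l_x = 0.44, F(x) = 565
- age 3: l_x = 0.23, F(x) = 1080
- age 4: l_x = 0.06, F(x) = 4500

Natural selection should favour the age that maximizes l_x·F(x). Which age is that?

4

Expected offspring if breeding at age x = l_x × F(x):
  age 2: 0.44 × 565 = 248.600
  age 3: 0.23 × 1080 = 248.400
  age 4: 0.06 × 4500 = 270.000
Maximum at age 4 (270.000).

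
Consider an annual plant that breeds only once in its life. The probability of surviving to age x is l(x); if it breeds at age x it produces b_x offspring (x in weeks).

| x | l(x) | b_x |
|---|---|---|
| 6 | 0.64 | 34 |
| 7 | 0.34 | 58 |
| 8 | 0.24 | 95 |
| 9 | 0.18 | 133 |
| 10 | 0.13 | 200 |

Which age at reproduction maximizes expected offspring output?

10

Expected offspring if breeding at age x = l(x) × b_x:
  age 6: 0.64 × 34 = 21.760
  age 7: 0.34 × 58 = 19.720
  age 8: 0.24 × 95 = 22.800
  age 9: 0.18 × 133 = 23.940
  age 10: 0.13 × 200 = 26.000
Maximum at age 10 (26.000).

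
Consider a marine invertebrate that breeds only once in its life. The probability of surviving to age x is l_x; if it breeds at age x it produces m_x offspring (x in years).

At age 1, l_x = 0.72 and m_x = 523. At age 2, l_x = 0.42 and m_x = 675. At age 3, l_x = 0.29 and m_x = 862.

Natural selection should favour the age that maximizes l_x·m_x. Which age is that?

Expected offspring if breeding at age x = l_x × m_x:
  age 1: 0.72 × 523 = 376.560
  age 2: 0.42 × 675 = 283.500
  age 3: 0.29 × 862 = 249.980
Maximum at age 1 (376.560).

1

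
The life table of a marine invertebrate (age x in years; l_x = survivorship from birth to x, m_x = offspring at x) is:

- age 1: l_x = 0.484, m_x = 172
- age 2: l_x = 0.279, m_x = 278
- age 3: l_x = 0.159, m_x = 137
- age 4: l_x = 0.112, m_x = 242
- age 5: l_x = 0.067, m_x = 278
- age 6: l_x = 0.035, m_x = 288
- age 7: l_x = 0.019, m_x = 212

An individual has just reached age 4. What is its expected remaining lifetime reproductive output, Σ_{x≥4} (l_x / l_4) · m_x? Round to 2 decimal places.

l_4 = 0.112. Conditional survival from age 4 to x is l_x / l_4.
  x=4: (0.112/0.112) × 242 = 242.0000
  x=5: (0.067/0.112) × 278 = 166.3036
  x=6: (0.035/0.112) × 288 = 90.0000
  x=7: (0.019/0.112) × 212 = 35.9643
Sum = 242.0000 + 166.3036 + 90.0000 + 35.9643 = 534.2679

534.27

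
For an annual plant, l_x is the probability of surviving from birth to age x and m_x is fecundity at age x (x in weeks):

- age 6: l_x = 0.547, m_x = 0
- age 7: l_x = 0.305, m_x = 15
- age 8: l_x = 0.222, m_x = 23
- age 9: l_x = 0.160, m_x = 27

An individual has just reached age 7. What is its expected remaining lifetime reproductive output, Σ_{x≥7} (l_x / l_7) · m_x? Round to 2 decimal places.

l_7 = 0.305. Conditional survival from age 7 to x is l_x / l_7.
  x=7: (0.305/0.305) × 15 = 15.0000
  x=8: (0.222/0.305) × 23 = 16.7410
  x=9: (0.160/0.305) × 27 = 14.1639
Sum = 15.0000 + 16.7410 + 14.1639 = 45.9049

45.90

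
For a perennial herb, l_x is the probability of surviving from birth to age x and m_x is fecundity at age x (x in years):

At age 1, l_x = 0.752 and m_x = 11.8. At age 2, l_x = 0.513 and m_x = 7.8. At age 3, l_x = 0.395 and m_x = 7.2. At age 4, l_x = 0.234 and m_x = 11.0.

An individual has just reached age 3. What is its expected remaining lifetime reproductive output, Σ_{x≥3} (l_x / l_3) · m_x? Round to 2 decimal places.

13.72

l_3 = 0.395. Conditional survival from age 3 to x is l_x / l_3.
  x=3: (0.395/0.395) × 7.2 = 7.2000
  x=4: (0.234/0.395) × 11.0 = 6.5165
Sum = 7.2000 + 6.5165 = 13.7165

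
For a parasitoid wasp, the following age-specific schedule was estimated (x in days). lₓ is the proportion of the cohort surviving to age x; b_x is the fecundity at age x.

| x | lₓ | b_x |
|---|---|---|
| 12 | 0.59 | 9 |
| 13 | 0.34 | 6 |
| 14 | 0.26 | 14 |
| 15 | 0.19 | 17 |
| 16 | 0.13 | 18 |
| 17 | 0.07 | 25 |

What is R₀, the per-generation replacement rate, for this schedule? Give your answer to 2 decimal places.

R₀ = Σ lₓ b_x:
  age 12: 0.59 × 9 = 5.3100
  age 13: 0.34 × 6 = 2.0400
  age 14: 0.26 × 14 = 3.6400
  age 15: 0.19 × 17 = 3.2300
  age 16: 0.13 × 18 = 2.3400
  age 17: 0.07 × 25 = 1.7500
R₀ = 5.3100 + 2.0400 + 3.6400 + 3.2300 + 2.3400 + 1.7500 = 18.3100

18.31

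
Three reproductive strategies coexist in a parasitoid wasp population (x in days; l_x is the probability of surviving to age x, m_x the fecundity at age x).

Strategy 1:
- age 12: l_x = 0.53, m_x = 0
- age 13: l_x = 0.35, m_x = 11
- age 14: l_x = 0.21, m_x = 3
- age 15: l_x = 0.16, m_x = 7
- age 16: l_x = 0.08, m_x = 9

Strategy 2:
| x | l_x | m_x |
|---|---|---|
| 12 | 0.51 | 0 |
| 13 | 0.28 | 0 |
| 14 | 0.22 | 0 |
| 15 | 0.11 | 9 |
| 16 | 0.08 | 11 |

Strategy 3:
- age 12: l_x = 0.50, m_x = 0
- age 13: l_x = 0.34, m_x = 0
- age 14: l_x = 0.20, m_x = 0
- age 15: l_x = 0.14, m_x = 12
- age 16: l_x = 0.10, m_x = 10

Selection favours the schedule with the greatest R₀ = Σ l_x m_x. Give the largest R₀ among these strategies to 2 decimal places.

6.32

Strategy 1: R₀ = 0.53×0 + 0.35×11 + 0.21×3 + 0.16×7 + 0.08×9 = 6.3200
Strategy 2: R₀ = 0.51×0 + 0.28×0 + 0.22×0 + 0.11×9 + 0.08×11 = 1.8700
Strategy 3: R₀ = 0.50×0 + 0.34×0 + 0.20×0 + 0.14×12 + 0.10×10 = 2.6800
Highest R₀: strategy 1 with 6.3200.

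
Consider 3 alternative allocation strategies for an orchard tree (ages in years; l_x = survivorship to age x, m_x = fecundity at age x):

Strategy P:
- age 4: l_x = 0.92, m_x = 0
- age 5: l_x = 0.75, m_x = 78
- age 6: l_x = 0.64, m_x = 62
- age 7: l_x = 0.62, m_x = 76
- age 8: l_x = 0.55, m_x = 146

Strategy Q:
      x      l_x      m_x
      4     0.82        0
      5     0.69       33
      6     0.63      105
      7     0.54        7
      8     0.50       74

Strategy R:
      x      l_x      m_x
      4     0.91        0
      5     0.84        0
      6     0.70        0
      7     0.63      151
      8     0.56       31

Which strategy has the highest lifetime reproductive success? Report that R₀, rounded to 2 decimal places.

Strategy P: R₀ = 0.92×0 + 0.75×78 + 0.64×62 + 0.62×76 + 0.55×146 = 225.6000
Strategy Q: R₀ = 0.82×0 + 0.69×33 + 0.63×105 + 0.54×7 + 0.50×74 = 129.7000
Strategy R: R₀ = 0.91×0 + 0.84×0 + 0.70×0 + 0.63×151 + 0.56×31 = 112.4900
Highest R₀: strategy P with 225.6000.

225.60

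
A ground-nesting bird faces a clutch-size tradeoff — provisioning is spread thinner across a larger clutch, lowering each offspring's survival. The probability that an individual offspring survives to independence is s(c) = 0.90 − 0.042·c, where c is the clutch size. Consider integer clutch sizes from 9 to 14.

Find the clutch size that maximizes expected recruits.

11

Expected recruits = c × s(c):
  c=9: 9 × 0.522 = 4.698
  c=10: 10 × 0.480 = 4.800
  c=11: 11 × 0.438 = 4.818
  c=12: 12 × 0.396 = 4.752
  c=13: 13 × 0.354 = 4.602
  c=14: 14 × 0.312 = 4.368
Maximum at c = 11 (4.818 recruits).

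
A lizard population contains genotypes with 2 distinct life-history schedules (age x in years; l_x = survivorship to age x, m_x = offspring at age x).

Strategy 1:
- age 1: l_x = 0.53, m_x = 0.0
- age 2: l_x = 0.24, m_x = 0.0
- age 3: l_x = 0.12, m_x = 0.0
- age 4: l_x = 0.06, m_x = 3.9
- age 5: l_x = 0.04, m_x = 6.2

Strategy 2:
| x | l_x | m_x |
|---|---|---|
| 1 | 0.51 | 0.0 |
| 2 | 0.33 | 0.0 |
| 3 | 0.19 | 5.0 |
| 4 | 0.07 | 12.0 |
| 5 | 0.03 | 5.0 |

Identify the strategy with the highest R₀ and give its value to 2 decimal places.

Strategy 1: R₀ = 0.53×0.0 + 0.24×0.0 + 0.12×0.0 + 0.06×3.9 + 0.04×6.2 = 0.4820
Strategy 2: R₀ = 0.51×0.0 + 0.33×0.0 + 0.19×5.0 + 0.07×12.0 + 0.03×5.0 = 1.9400
Highest R₀: strategy 2 with 1.9400.

1.94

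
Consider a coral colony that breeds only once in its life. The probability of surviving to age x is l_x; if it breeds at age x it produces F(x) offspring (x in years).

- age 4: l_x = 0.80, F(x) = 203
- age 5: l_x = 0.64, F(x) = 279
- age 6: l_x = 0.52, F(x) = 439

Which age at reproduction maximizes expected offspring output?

Expected offspring if breeding at age x = l_x × F(x):
  age 4: 0.80 × 203 = 162.400
  age 5: 0.64 × 279 = 178.560
  age 6: 0.52 × 439 = 228.280
Maximum at age 6 (228.280).

6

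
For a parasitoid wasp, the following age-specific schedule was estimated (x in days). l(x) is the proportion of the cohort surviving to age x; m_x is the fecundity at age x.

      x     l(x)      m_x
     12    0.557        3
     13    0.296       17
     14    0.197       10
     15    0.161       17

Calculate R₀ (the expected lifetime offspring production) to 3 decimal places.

R₀ = Σ l(x) m_x:
  age 12: 0.557 × 3 = 1.6710
  age 13: 0.296 × 17 = 5.0320
  age 14: 0.197 × 10 = 1.9700
  age 15: 0.161 × 17 = 2.7370
R₀ = 1.6710 + 5.0320 + 1.9700 + 2.7370 = 11.4100

11.410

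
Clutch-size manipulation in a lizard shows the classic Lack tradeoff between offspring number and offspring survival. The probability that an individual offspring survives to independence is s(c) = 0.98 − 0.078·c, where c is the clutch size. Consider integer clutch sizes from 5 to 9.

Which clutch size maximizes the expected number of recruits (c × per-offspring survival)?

Expected recruits = c × s(c):
  c=5: 5 × 0.590 = 2.950
  c=6: 6 × 0.512 = 3.072
  c=7: 7 × 0.434 = 3.038
  c=8: 8 × 0.356 = 2.848
  c=9: 9 × 0.278 = 2.502
Maximum at c = 6 (3.072 recruits).

6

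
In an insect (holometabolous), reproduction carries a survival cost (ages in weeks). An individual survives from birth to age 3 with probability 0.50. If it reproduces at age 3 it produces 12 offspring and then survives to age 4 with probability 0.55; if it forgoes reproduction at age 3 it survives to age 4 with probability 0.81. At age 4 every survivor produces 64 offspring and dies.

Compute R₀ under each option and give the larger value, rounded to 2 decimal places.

breed at age 3: R₀ = 0.50 × (12 + 0.55 × 64) = 0.50 × 47.2000 = 23.6000
delay to age 4: R₀ = 0.50 × (0.81 × 64) = 0.50 × 51.8400 = 25.9200
Higher: delay to age 4 (25.9200).

25.92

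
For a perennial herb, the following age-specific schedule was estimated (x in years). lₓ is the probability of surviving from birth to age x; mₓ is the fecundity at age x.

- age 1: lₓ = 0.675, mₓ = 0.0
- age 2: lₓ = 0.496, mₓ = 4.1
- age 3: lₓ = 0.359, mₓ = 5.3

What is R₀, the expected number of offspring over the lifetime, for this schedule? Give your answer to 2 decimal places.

3.94

R₀ = Σ lₓ mₓ:
  age 1: 0.675 × 0.0 = 0.0000
  age 2: 0.496 × 4.1 = 2.0336
  age 3: 0.359 × 5.3 = 1.9027
R₀ = 0.0000 + 2.0336 + 1.9027 = 3.9363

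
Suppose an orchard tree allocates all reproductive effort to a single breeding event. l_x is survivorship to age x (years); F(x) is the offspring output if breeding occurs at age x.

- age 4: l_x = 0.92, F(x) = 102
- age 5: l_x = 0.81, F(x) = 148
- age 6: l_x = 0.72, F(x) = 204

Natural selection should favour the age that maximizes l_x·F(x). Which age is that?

6

Expected offspring if breeding at age x = l_x × F(x):
  age 4: 0.92 × 102 = 93.840
  age 5: 0.81 × 148 = 119.880
  age 6: 0.72 × 204 = 146.880
Maximum at age 6 (146.880).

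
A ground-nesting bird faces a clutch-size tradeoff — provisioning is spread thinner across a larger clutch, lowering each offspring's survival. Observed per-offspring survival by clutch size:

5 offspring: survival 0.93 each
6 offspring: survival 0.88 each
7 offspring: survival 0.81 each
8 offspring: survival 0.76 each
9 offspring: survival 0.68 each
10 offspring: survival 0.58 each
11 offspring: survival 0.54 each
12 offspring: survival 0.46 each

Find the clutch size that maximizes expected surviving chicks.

Expected surviving chicks = c × s(c):
  c=5: 5 × 0.93 = 4.650
  c=6: 6 × 0.88 = 5.280
  c=7: 7 × 0.81 = 5.670
  c=8: 8 × 0.76 = 6.080
  c=9: 9 × 0.68 = 6.120
  c=10: 10 × 0.58 = 5.800
  c=11: 11 × 0.54 = 5.940
  c=12: 12 × 0.46 = 5.520
Maximum at c = 9 (6.120 surviving chicks).

9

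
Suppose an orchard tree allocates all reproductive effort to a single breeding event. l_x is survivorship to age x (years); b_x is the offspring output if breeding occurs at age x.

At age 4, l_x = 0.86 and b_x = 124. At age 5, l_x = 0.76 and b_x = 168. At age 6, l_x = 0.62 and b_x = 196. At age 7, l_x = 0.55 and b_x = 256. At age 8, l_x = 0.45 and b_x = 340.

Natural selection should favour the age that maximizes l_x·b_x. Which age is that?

Expected offspring if breeding at age x = l_x × b_x:
  age 4: 0.86 × 124 = 106.640
  age 5: 0.76 × 168 = 127.680
  age 6: 0.62 × 196 = 121.520
  age 7: 0.55 × 256 = 140.800
  age 8: 0.45 × 340 = 153.000
Maximum at age 8 (153.000).

8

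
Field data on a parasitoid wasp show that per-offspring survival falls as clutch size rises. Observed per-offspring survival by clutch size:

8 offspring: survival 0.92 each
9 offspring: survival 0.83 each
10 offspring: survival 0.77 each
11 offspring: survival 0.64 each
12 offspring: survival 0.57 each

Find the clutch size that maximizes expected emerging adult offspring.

10

Expected emerging adult offspring = c × s(c):
  c=8: 8 × 0.92 = 7.360
  c=9: 9 × 0.83 = 7.470
  c=10: 10 × 0.77 = 7.700
  c=11: 11 × 0.64 = 7.040
  c=12: 12 × 0.57 = 6.840
Maximum at c = 10 (7.700 emerging adult offspring).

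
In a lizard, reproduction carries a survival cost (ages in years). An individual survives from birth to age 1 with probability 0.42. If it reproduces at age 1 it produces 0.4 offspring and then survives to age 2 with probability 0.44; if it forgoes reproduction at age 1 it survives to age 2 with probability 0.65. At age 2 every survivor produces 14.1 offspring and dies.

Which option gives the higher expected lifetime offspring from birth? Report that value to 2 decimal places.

breed at age 1: R₀ = 0.42 × (0.4 + 0.44 × 14.1) = 0.42 × 6.6040 = 2.7737
delay to age 2: R₀ = 0.42 × (0.65 × 14.1) = 0.42 × 9.1650 = 3.8493
Higher: delay to age 2 (3.8493).

3.85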